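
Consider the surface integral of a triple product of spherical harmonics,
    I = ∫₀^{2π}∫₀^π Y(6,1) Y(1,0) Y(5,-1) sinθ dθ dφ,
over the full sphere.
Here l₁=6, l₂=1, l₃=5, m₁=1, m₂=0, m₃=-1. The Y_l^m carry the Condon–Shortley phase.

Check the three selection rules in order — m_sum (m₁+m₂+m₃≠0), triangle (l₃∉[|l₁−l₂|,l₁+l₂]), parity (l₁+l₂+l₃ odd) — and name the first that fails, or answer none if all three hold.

Σmᵢ = 0  ✓
l₃∈[|l₁−l₂|,l₁+l₂]=[5,7], have l₃=5  ✓
Σlᵢ = 12 ⇒ even  ✓

none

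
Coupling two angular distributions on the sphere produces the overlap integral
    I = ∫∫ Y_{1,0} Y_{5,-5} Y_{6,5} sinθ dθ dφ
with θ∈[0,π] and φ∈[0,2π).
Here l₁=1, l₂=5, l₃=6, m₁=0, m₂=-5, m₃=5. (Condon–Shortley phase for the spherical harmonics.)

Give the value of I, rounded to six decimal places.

Rules hold: Σm=0, L=12 even, 4≤6≤6.
N = 3·11·13 = 429
Δ = 0!·2!·10!/13! = 1/858
Racah Σ t=0..0: t=0:+1/14400 = 1/14400
⇒ 3j(1 5 6; 0 0 0)² = 6/143, sgn +1
Racah Σ t=0..0: t=0:+1/3628800 = 1/3628800
⇒ 3j(1 5 6; 0 -5 5)² = 1/78, sgn -1
4πI² = N·(3j₀)²·(3jₘ)² = 3/13
I = -1·√(0.230769/4π) = -0.13551395

-0.135514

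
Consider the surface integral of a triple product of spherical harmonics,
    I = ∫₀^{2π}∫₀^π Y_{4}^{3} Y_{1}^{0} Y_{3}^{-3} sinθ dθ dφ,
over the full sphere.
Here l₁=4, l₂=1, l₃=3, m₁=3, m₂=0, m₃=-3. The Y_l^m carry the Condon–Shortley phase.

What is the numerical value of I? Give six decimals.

m-sum 0 ✓  L=8 even ✓  3≤3≤5 ✓
Π(2lᵢ+1) = 9×3×7 = 189
triangle coeff Δ(4,1,3) = 1/252
Σ_t [1,1]: t=1:−1/36 = -1/36
(3j)²=4/63 [(4 1 3; 0 0 0)], sign=+1
Σ_t [1,1]: t=1:−1/720 = -1/720
(3j)²=1/36 [(4 1 3; 3 0 -3)], sign=-1
⇒ 4πI² = 1/3
I = (-1)√(1/3/(4π)) = -0.16286750

-0.162868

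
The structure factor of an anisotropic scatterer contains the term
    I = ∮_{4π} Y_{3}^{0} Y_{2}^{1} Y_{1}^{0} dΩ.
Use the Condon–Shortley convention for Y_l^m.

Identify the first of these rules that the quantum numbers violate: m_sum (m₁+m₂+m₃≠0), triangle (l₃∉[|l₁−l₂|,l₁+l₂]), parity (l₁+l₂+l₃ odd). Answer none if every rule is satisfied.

m_sum

m₁+m₂+m₃ = 0 + 1 + 0 = 1  ✗
triangle: |3−2|=1 ≤ l₃=1 ≤ 3+2=5
parity: l₁+l₂+l₃ = 6 is even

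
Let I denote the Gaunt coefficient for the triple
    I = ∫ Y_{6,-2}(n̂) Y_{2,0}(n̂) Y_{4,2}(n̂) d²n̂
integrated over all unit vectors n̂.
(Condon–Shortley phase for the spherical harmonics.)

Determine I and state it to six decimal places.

Rules hold: Σm=0, L=12 even, 4≤4≤8.
N = 13·5·9 = 585
Δ = 4!·8!·0!/13! = 1/6435
Racah Σ t=2..2: t=2:+1/2304 = 1/2304
⇒ 3j(6 2 4; 0 0 0)² = 5/143, sgn +1
Racah Σ t=2..2: t=2:+1/5760 = 1/5760
⇒ 3j(6 2 4; -2 0 2)² = 56/2145, sgn +1
4πI² = N·(3j₀)²·(3jₘ)² = 840/1573
I = +1·√(0.534011/4π) = 0.20614383

0.206144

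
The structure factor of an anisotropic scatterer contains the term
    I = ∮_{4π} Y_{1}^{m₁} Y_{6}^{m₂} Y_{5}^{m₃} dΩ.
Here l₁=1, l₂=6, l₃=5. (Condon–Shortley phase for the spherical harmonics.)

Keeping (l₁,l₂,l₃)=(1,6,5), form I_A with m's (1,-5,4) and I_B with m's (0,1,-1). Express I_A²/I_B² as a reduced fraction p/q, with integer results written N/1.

11/7

Shared (l₁,l₂,l₃)=(1,6,5): N and (l;000)² cancel in I_A²/I_B².
A: Δ = 2!·0!·10!/13! = 1/858; Racah Σ t=0..0: t=0:+1/725760 = 1/725760; ⇒ 3j(1 6 5; 1 -5 4)² = 5/78, sgn -1
B: Δ = 2!·0!·10!/13! = 1/858; Racah Σ t=1..1: t=1:−1/17280 = -1/17280; ⇒ 3j(1 6 5; 0 1 -1)² = 35/858, sgn -1
I_A²/I_B² = (5/78)/(35/858) = 11/7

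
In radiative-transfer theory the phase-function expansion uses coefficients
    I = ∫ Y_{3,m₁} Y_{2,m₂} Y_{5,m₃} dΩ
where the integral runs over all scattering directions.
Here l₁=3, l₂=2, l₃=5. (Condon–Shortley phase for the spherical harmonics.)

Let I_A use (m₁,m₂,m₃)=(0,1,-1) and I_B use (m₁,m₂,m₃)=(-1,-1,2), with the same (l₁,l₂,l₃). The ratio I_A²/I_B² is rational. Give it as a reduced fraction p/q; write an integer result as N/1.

16/21

Same 3,2,5: normalisation and zero-m 3j drop out of the ratio.
A: Δ: 0! 6! 4! / 11! → 1/2310; sum: t=0:+1/216 = 1/216; 3j²(3 2 5; 0 1 -1) = Δ·Π!·Σ² = 8/231  (sign +1)
B: Δ: 0! 6! 4! / 11! → 1/2310; sum: t=0:+1/288 = 1/288; 3j²(3 2 5; -1 -1 2) = Δ·Π!·Σ² = 1/22  (sign -1)
I_A²/I_B² = (8/231)/(1/22) = 16/21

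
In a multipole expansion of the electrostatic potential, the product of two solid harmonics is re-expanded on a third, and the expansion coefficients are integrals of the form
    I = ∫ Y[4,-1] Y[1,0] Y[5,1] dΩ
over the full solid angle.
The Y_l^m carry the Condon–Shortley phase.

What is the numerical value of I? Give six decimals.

Checks pass: Σm=0; 10 even; l₃=5∈[3,5].
(2·4+1)(2·1+1)(2·5+1) = 297
Δ: 0! 8! 2! / 11! → 1/495
sum: t=0:+1/576 = 1/576
3j²(4 1 5; 0 0 0) = Δ·Π!·Σ² = 5/99  (sign -1)
sum: t=0:+1/720 = 1/720
3j²(4 1 5; -1 0 1) = Δ·Π!·Σ² = 8/165  (sign +1)
combine: 4πI² = 297·5/99·8/165 = 8/11
take √, sign -1: I = -0.24057125

-0.240571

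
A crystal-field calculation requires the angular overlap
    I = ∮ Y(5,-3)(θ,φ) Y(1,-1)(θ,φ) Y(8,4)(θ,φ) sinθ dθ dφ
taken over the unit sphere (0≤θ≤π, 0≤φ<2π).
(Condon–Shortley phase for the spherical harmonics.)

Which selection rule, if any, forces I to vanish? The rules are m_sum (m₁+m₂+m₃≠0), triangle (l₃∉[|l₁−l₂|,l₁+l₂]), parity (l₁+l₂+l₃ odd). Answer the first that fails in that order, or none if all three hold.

triangle

Σmᵢ = 0  ✓
l₃∈[|l₁−l₂|,l₁+l₂]=[4,6], have l₃=8  ✗
Σlᵢ = 14 ⇒ even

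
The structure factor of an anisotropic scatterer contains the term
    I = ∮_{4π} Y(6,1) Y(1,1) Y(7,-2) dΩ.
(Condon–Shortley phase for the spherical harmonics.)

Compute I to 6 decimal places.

0.209937

Checks pass: Σm=0; 14 even; l₃=7∈[5,7].
(2·6+1)(2·1+1)(2·7+1) = 585
Δ: 0! 12! 2! / 15! → 1/1365
sum: t=0:+1/518400 = 1/518400
3j²(6 1 7; 0 0 0) = Δ·Π!·Σ² = 7/195  (sign -1)
sum: t=0:+1/1209600 = 1/1209600
3j²(6 1 7; 1 1 -2) = Δ·Π!·Σ² = 12/455  (sign -1)
combine: 4πI² = 585·7/195·12/455 = 36/65
take √, sign +1: I = 0.20993732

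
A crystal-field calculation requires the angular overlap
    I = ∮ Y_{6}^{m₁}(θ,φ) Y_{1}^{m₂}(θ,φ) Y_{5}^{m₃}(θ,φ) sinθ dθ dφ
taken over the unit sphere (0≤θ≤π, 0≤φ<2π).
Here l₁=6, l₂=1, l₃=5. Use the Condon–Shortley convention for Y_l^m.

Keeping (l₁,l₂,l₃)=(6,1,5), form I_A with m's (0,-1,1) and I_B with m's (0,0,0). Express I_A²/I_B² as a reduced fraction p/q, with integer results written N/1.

Shared (l₁,l₂,l₃)=(6,1,5): N and (l;000)² cancel in I_A²/I_B².
A: Δ = 2!·10!·0!/13! = 1/858; Racah Σ t=0..0: t=0:+1/34560 = 1/34560; ⇒ 3j(6 1 5; 0 -1 1)² = 5/286, sgn +1
B: Δ = 2!·10!·0!/13! = 1/858; Racah Σ t=1..1: t=1:−1/14400 = -1/14400; ⇒ 3j(6 1 5; 0 0 0)² = 6/143, sgn +1
I_A²/I_B² = (5/286)/(6/143) = 5/12

5/12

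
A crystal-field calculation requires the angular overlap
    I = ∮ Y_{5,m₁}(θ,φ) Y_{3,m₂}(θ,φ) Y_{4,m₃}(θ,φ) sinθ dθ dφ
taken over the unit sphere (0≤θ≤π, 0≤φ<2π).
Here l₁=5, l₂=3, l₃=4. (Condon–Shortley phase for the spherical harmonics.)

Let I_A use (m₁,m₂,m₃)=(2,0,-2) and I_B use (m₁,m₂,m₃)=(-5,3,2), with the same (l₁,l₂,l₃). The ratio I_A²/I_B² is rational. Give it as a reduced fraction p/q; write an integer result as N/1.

Same 5,3,4: normalisation and zero-m 3j drop out of the ratio.
A: Δ: 4! 6! 2! / 13! → 1/180180; sum: t=1:−1/576 t=2:+1/480 t=3:−1/8640 = 1/4320; 3j²(5 3 4; 2 0 -2) = Δ·Π!·Σ² = 1/2145  (sign +1)
B: Δ: 4! 6! 2! / 13! → 1/180180; sum: t=4:+1/34560 = 1/34560; 3j²(5 3 4; -5 3 2) = Δ·Π!·Σ² = 5/286  (sign +1)
I_A²/I_B² = (1/2145)/(5/286) = 2/75

2/75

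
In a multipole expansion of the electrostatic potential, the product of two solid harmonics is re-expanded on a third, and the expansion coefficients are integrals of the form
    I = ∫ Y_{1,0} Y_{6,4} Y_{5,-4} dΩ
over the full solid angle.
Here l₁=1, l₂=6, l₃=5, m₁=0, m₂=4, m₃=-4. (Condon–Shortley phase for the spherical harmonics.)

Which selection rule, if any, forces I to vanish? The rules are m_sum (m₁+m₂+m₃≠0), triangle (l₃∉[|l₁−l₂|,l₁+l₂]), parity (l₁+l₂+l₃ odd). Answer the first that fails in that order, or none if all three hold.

Σmᵢ = 0  ✓
l₃∈[|l₁−l₂|,l₁+l₂]=[5,7], have l₃=5  ✓
Σlᵢ = 12 ⇒ even  ✓

none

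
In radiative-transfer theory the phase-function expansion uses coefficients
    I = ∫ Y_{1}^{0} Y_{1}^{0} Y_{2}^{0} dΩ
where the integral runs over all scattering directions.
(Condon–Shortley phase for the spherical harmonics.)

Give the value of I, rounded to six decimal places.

m-sum 0 ✓  L=4 even ✓  0≤2≤2 ✓
Π(2lᵢ+1) = 3×3×5 = 45
triangle coeff Δ(1,1,2) = 1/30
Σ_t [0,0]: t=0:+1/1 = 1/1
(3j)²=2/15 [(1 1 2; 0 0 0)], sign=+1
(m-triple is (0,0,0) — same symbol as above.)
⇒ 4πI² = 4/5
I = (+1)√(4/5/(4π)) = 0.25231325

0.252313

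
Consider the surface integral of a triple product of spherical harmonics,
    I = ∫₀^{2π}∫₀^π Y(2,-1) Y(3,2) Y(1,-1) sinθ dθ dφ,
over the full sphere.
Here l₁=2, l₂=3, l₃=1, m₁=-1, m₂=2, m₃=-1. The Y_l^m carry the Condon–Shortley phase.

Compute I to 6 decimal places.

m-sum 0 ✓  L=6 even ✓  1≤1≤5 ✓
Π(2lᵢ+1) = 5×7×3 = 105
triangle coeff Δ(2,3,1) = 1/105
Σ_t [2,2]: t=2:+1/4 = 1/4
(3j)²=3/35 [(2 3 1; 0 0 0)], sign=-1
Σ_t [3,3]: t=3:−1/12 = -1/12
(3j)²=2/21 [(2 3 1; -1 2 -1)], sign=-1
⇒ 4πI² = 6/7
I = (+1)√(6/7/(4π)) = 0.26116903

0.261169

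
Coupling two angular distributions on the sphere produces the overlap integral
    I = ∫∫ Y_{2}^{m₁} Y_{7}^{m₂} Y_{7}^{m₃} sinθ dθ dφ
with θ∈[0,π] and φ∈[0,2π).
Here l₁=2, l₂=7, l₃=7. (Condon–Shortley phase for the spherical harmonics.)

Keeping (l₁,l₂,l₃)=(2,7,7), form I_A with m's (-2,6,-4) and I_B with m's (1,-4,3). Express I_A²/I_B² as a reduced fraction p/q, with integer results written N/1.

234/539

Shared (l₁,l₂,l₃)=(2,7,7): N and (l;000)² cancel in I_A²/I_B².
A: Δ = 2!·2!·12!/17! = 1/185640; Racah Σ t=2..2: t=2:+1/159667200 = 1/159667200; ⇒ 3j(2 7 7; -2 6 -4)² = 9/1190, sgn -1
B: Δ = 2!·2!·12!/17! = 1/185640; Racah Σ t=0..1: t=0:+1/4354560 t=1:−1/14515200 = 1/6220800; ⇒ 3j(2 7 7; 1 -4 3)² = 77/4420, sgn +1
I_A²/I_B² = (9/1190)/(77/4420) = 234/539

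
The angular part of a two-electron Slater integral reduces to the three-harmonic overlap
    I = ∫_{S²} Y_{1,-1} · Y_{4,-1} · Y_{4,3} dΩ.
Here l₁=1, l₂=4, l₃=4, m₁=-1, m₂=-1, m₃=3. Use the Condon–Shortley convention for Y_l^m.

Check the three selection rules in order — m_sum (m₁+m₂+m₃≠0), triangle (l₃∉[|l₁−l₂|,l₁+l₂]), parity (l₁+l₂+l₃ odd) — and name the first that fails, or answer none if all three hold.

azimuthal sum: -1 − 1 + 3 = 1  ✗
3 ≤ 4 ≤ 5 (triangle on l)
L = 1 + 4 + 4 = 9 (odd)

m_sum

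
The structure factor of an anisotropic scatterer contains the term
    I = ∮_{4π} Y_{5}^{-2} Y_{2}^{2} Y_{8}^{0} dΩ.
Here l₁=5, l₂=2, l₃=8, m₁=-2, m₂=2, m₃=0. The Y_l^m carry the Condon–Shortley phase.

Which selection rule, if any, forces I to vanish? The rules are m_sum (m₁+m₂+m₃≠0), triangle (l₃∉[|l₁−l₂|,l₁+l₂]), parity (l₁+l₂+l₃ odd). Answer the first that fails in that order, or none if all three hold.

azimuthal sum: -2 + 2 + 0 = 0  ✓
3 ≤ 8 ≤ 7 (triangle on l)  ✗
L = 5 + 2 + 8 = 15 (odd)

triangle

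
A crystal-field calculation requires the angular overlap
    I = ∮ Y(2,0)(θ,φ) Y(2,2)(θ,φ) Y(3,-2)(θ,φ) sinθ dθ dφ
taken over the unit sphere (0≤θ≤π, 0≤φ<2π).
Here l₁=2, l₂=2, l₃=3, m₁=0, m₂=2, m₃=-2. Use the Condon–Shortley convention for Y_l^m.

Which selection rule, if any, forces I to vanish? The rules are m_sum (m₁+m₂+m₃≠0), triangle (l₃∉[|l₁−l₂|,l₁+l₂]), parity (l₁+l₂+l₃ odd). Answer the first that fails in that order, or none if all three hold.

parity

Σmᵢ = 0  ✓
l₃∈[|l₁−l₂|,l₁+l₂]=[0,4], have l₃=3  ✓
Σlᵢ = 7 ⇒ odd  ✗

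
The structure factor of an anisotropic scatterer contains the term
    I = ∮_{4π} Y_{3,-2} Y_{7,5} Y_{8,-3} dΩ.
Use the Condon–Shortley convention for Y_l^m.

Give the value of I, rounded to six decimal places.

m-sum 0 ✓  L=18 even ✓  4≤8≤10 ✓
Π(2lᵢ+1) = 7×15×17 = 1785
triangle coeff Δ(3,7,8) = 1/5290740
Σ_t [0,2]: t=0:+1/7257600 t=1:−1/2073600 t=2:+1/7257600 = -1/4838400
(3j)²=252/20995 [(3 7 8; 0 0 0)], sign=-1
Σ_t [1,2]: t=1:−1/958003200 t=2:+1/87091200 = 1/95800320
(3j)²=1000/88179 [(3 7 8; -2 5 -3)], sign=-1
⇒ 4πI² = 252000/1037153
I = (+1)√(252000/1037153/(4π)) = 0.13905094

0.139051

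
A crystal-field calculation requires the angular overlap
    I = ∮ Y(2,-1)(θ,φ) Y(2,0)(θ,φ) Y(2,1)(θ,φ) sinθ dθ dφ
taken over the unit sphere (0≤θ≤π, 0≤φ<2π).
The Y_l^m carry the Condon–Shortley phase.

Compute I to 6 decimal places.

m-sum 0 ✓  L=6 even ✓  0≤2≤4 ✓
Π(2lᵢ+1) = 5×5×5 = 125
triangle coeff Δ(2,2,2) = 1/630
Σ_t [0,2]: t=0:+1/8 t=1:−1/1 t=2:+1/8 = -3/4
(3j)²=2/35 [(2 2 2; 0 0 0)], sign=-1
Σ_t [1,2]: t=1:−1/2 t=2:+1/4 = -1/4
(3j)²=1/70 [(2 2 2; -1 0 1)], sign=+1
⇒ 4πI² = 5/49
I = (-1)√(5/49/(4π)) = -0.09011188

-0.090112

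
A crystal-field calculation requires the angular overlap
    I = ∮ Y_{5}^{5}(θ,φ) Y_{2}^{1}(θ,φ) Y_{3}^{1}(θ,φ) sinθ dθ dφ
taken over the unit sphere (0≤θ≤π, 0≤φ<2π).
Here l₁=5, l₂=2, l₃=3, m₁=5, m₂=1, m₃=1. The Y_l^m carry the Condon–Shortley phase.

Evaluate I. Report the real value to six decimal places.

0.000000

Σmᵢ = 7 ≠ 0, so the φ-integral vanishes; I = 0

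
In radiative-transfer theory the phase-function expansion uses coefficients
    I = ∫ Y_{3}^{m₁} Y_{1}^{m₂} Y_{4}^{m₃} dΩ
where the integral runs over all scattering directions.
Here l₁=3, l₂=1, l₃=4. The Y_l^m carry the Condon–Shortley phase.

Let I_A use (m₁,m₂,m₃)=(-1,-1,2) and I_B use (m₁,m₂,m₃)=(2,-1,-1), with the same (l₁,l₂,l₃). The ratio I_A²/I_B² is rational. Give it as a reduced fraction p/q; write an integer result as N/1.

5/1

Shared (l₁,l₂,l₃)=(3,1,4): N and (l;000)² cancel in I_A²/I_B².
A: Δ = 0!·6!·2!/9! = 1/252; Racah Σ t=0..0: t=0:+1/96 = 1/96; ⇒ 3j(3 1 4; -1 -1 2)² = 5/84, sgn +1
B: Δ = 0!·6!·2!/9! = 1/252; Racah Σ t=0..0: t=0:+1/240 = 1/240; ⇒ 3j(3 1 4; 2 -1 -1)² = 1/84, sgn -1
I_A²/I_B² = (5/84)/(1/84) = 5/1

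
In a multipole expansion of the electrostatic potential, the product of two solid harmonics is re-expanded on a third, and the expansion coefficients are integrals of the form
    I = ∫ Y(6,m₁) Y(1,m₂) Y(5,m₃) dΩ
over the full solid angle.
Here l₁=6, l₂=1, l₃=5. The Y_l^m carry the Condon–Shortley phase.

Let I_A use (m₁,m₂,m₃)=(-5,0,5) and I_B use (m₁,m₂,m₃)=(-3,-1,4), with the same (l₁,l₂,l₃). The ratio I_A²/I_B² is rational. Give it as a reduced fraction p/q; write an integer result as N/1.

11/3

Shared (l₁,l₂,l₃)=(6,1,5): N and (l;000)² cancel in I_A²/I_B².
A: Δ = 2!·10!·0!/13! = 1/858; Racah Σ t=1..1: t=1:−1/3628800 = -1/3628800; ⇒ 3j(6 1 5; -5 0 5)² = 1/78, sgn -1
B: Δ = 2!·10!·0!/13! = 1/858; Racah Σ t=0..0: t=0:+1/725760 = 1/725760; ⇒ 3j(6 1 5; -3 -1 4)² = 1/286, sgn -1
I_A²/I_B² = (1/78)/(1/286) = 11/3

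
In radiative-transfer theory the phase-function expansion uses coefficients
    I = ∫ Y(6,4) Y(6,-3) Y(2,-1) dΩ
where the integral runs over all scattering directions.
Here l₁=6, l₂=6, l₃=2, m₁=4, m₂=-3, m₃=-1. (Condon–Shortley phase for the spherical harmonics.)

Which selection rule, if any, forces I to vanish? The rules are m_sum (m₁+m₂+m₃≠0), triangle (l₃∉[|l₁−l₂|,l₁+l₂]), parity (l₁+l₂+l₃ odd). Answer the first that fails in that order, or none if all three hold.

m₁+m₂+m₃ = 4 − 3 − 1 = 0  ✓
triangle: |6−6|=0 ≤ l₃=2 ≤ 6+6=12  ✓
parity: l₁+l₂+l₃ = 14 is even  ✓

none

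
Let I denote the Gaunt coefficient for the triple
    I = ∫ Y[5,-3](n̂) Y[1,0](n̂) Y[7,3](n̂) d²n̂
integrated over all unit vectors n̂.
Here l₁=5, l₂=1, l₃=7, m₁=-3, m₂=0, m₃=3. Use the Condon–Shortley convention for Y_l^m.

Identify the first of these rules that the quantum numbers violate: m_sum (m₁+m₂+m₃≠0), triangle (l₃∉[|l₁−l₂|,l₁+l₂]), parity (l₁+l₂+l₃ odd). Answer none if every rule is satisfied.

Σmᵢ = 0  ✓
l₃∈[|l₁−l₂|,l₁+l₂]=[4,6], have l₃=7  ✗
Σlᵢ = 13 ⇒ odd

triangle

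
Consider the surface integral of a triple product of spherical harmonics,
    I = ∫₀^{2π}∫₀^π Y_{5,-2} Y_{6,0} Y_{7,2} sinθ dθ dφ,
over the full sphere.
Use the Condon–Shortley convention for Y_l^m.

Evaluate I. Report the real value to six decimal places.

-0.056352

Rules hold: Σm=0, L=18 even, 1≤7≤11.
N = 11·13·15 = 2145
Δ = 4!·6!·8!/19! = 1/174594420
Racah Σ t=0..4: t=0:+1/4147200 t=1:−1/207360 t=2:+1/82944 t=3:−1/207360 t=4:+1/4147200 = 1/345600
⇒ 3j(5 6 7; 0 0 0)² = 420/46189, sgn -1
Racah Σ t=1..4: t=1:−1/3110400 t=2:+1/276480 t=3:−1/207360 t=4:+1/1244160 = -1/1382400
⇒ 3j(5 6 7; -2 0 2)² = 189/92378, sgn +1
4πI² = N·(3j₀)²·(3jₘ)² = 595350/14919047
I = -1·√(0.0399054/4π) = -0.05635218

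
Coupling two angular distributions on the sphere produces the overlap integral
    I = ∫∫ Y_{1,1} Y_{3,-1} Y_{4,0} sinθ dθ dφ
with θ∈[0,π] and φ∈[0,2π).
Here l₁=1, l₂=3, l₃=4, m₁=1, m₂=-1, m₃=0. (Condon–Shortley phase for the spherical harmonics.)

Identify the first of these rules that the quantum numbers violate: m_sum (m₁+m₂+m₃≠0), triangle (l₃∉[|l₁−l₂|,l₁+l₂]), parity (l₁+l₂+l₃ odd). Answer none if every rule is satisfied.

Σmᵢ = 0  ✓
l₃∈[|l₁−l₂|,l₁+l₂]=[2,4], have l₃=4  ✓
Σlᵢ = 8 ⇒ even  ✓

none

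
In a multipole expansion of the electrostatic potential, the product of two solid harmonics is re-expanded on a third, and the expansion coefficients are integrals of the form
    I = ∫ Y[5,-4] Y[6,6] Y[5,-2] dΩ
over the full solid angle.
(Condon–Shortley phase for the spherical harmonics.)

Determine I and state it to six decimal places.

-0.161540

m-sum 0 ✓  L=16 even ✓  1≤5≤11 ✓
Π(2lᵢ+1) = 11×13×11 = 1573
triangle coeff Δ(5,6,5) = 1/28588560
Σ_t [1,5]: t=1:−1/345600 t=2:+1/13824 t=3:−1/5184 t=4:+1/13824 t=5:−1/345600 = -7/129600
(3j)²=80/7293 [(5 6 5; 0 0 0)], sign=+1
Σ_t [6,6]: t=6:+1/3110400 = 1/3110400
(3j)²=21/1105 [(5 6 5; -4 6 -2)], sign=-1
⇒ 4πI² = 1232/3757
I = (-1)√(1232/3757/(4π)) = -0.16153991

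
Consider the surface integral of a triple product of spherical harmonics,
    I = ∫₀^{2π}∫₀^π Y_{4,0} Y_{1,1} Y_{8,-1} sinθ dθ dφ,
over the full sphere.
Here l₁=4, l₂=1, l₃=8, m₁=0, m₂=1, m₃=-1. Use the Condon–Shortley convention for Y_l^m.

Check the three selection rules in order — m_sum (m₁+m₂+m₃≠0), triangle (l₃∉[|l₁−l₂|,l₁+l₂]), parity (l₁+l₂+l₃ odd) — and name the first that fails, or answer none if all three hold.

triangle

azimuthal sum: 0 + 1 − 1 = 0  ✓
3 ≤ 8 ≤ 5 (triangle on l)  ✗
L = 4 + 1 + 8 = 13 (odd)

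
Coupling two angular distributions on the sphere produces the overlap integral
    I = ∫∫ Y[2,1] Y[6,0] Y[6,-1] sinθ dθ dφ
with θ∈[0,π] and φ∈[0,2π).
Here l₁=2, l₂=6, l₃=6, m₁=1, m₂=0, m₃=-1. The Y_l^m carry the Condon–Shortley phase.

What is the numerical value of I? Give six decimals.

m-sum 0 ✓  L=14 even ✓  4≤6≤8 ✓
Π(2lᵢ+1) = 5×13×13 = 845
triangle coeff Δ(2,6,6) = 1/90090
Σ_t [0,2]: t=0:+1/69120 t=1:−1/14400 t=2:+1/69120 = -7/172800
(3j)²=14/715 [(2 6 6; 0 0 0)], sign=-1
Σ_t [0,1]: t=0:+1/34560 t=1:−1/28800 = -1/172800
(3j)²=1/1430 [(2 6 6; 1 0 -1)], sign=+1
⇒ 4πI² = 7/605
I = (-1)√(7/605/(4π)) = -0.03034355

-0.030344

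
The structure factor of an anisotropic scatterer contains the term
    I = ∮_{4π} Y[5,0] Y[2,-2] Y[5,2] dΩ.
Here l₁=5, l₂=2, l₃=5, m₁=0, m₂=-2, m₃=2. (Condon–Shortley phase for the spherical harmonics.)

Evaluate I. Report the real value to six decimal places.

Rules hold: Σm=0, L=12 even, 3≤5≤7.
N = 11·5·11 = 605
Δ = 2!·8!·2!/13! = 1/38610
Racah Σ t=0..2: t=0:+1/2880 t=1:−1/576 t=2:+1/2880 = -1/960
⇒ 3j(5 2 5; 0 0 0)² = 10/429, sgn +1
Racah Σ t=0..0: t=0:+1/2880 = 1/2880
⇒ 3j(5 2 5; 0 -2 2)² = 14/429, sgn -1
4πI² = N·(3j₀)²·(3jₘ)² = 700/1521
I = -1·√(0.460224/4π) = -0.19137248

-0.191372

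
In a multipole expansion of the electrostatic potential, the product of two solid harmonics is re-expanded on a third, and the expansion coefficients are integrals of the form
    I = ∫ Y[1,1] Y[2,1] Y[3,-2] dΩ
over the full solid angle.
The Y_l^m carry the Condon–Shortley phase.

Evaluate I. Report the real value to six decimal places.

0.261169

m-sum 0 ✓  L=6 even ✓  1≤3≤3 ✓
Π(2lᵢ+1) = 3×5×7 = 105
triangle coeff Δ(1,2,3) = 1/105
Σ_t [0,0]: t=0:+1/4 = 1/4
(3j)²=3/35 [(1 2 3; 0 0 0)], sign=-1
Σ_t [0,0]: t=0:+1/12 = 1/12
(3j)²=2/21 [(1 2 3; 1 1 -2)], sign=-1
⇒ 4πI² = 6/7
I = (+1)√(6/7/(4π)) = 0.26116903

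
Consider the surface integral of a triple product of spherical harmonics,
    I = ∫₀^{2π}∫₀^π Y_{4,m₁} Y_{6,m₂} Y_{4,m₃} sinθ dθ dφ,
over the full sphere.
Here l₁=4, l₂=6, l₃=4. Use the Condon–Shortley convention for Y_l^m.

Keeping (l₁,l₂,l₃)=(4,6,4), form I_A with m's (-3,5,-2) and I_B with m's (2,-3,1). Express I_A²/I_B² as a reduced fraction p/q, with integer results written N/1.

33/35

Shared (l₁,l₂,l₃)=(4,6,4): N and (l;000)² cancel in I_A²/I_B².
A: Δ = 6!·2!·6!/15! = 1/1261260; Racah Σ t=5..6: t=5:−1/172800 t=6:+1/86400 = 1/172800; ⇒ 3j(4 6 4; -3 5 -2)² = 1/130, sgn +1
B: Δ = 6!·2!·6!/15! = 1/1261260; Racah Σ t=0..2: t=0:+1/51840 t=1:−1/5760 t=2:+1/11520 = -7/103680; ⇒ 3j(4 6 4; 2 -3 1)² = 7/858, sgn +1
I_A²/I_B² = (1/130)/(7/858) = 33/35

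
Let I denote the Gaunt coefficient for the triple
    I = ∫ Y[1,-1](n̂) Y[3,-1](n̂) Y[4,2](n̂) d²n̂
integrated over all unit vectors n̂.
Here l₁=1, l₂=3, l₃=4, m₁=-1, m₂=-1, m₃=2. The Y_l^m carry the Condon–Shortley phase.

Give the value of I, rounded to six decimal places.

0.238414

m-sum 0 ✓  L=8 even ✓  2≤4≤4 ✓
Π(2lᵢ+1) = 3×7×9 = 189
triangle coeff Δ(1,3,4) = 1/252
Σ_t [0,0]: t=0:+1/36 = 1/36
(3j)²=4/63 [(1 3 4; 0 0 0)], sign=+1
Σ_t [0,0]: t=0:+1/96 = 1/96
(3j)²=5/84 [(1 3 4; -1 -1 2)], sign=+1
⇒ 4πI² = 5/7
I = (+1)√(5/7/(4π)) = 0.23841361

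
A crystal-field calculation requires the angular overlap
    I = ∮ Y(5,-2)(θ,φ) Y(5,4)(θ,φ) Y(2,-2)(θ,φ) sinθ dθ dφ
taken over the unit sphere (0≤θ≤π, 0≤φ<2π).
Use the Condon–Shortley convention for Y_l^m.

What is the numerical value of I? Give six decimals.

-0.137240

Rules hold: Σm=0, L=12 even, 0≤2≤10.
N = 11·11·5 = 605
Δ = 8!·2!·2!/13! = 1/38610
Racah Σ t=3..5: t=3:−1/2880 t=4:+1/576 t=5:−1/2880 = 1/960
⇒ 3j(5 5 2; 0 0 0)² = 10/429, sgn +1
Racah Σ t=7..7: t=7:−1/20160 = -1/20160
⇒ 3j(5 5 2; -2 4 -2)² = 12/715, sgn -1
4πI² = N·(3j₀)²·(3jₘ)² = 40/169
I = -1·√(0.236686/4π) = -0.13724032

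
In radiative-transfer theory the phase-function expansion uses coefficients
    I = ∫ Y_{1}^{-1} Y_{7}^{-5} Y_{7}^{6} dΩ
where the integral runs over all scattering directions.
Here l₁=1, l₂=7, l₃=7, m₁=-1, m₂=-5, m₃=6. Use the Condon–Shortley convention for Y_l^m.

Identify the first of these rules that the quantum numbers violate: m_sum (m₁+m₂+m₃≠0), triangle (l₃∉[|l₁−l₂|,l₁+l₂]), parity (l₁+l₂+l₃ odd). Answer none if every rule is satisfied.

azimuthal sum: -1 − 5 + 6 = 0  ✓
6 ≤ 7 ≤ 8 (triangle on l)  ✓
L = 1 + 7 + 7 = 15 (odd)  ✗

parity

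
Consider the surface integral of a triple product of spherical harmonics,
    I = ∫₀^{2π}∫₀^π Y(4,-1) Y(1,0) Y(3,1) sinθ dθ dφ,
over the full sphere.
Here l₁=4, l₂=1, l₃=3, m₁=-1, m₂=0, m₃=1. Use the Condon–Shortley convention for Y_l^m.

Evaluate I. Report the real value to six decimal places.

Rules hold: Σm=0, L=8 even, 3≤3≤5.
N = 9·3·7 = 189
Δ = 2!·6!·0!/9! = 1/252
Racah Σ t=1..1: t=1:−1/36 = -1/36
⇒ 3j(4 1 3; 0 0 0)² = 4/63, sgn +1
Racah Σ t=1..1: t=1:−1/48 = -1/48
⇒ 3j(4 1 3; -1 0 1)² = 5/84, sgn -1
4πI² = N·(3j₀)²·(3jₘ)² = 5/7
I = -1·√(0.714286/4π) = -0.23841361

-0.238414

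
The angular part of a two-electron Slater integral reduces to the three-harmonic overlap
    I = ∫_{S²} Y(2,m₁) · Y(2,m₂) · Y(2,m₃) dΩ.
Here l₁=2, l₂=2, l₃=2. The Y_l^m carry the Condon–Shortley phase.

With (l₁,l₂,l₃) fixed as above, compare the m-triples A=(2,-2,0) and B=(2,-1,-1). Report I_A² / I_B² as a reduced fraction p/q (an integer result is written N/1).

Same 2,2,2: normalisation and zero-m 3j drop out of the ratio.
A: Δ: 2! 2! 2! / 7! → 1/630; sum: t=0:+1/8 = 1/8; 3j²(2 2 2; 2 -2 0) = Δ·Π!·Σ² = 2/35  (sign +1)
B: Δ: 2! 2! 2! / 7! → 1/630; sum: t=0:+1/4 = 1/4; 3j²(2 2 2; 2 -1 -1) = Δ·Π!·Σ² = 3/35  (sign -1)
I_A²/I_B² = (2/35)/(3/35) = 2/3

2/3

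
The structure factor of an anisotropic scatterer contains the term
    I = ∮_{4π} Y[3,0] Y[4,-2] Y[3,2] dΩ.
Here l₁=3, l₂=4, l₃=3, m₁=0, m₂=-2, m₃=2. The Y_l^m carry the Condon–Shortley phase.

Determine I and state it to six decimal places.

-0.044418

m-sum 0 ✓  L=10 even ✓  1≤3≤7 ✓
Π(2lᵢ+1) = 7×9×7 = 441
triangle coeff Δ(3,4,3) = 1/34650
Σ_t [1,3]: t=1:−1/72 t=2:+1/16 t=3:−1/72 = 5/144
(3j)²=2/77 [(3 4 3; 0 0 0)], sign=-1
Σ_t [1,2]: t=1:−1/72 t=2:+1/96 = -1/288
(3j)²=1/462 [(3 4 3; 0 -2 2)], sign=+1
⇒ 4πI² = 3/121
I = (-1)√(3/121/(4π)) = -0.04441841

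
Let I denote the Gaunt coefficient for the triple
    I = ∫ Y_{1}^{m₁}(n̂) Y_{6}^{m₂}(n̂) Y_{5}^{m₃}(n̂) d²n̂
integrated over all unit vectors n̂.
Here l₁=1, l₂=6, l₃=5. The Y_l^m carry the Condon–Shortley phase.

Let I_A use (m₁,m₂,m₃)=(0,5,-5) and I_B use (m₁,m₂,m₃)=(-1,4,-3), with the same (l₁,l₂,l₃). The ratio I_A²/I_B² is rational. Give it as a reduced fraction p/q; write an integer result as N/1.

l's match ⇒ only the (l;m) 3-j factors differ between A and B.
A: triangle coeff Δ(1,6,5) = 1/858; Σ_t [1,1]: t=1:−1/3628800 = -1/3628800; (3j)²=1/78 [(1 6 5; 0 5 -5)], sign=-1
B: triangle coeff Δ(1,6,5) = 1/858; Σ_t [2,2]: t=2:+1/161280 = 1/161280; (3j)²=15/286 [(1 6 5; -1 4 -3)], sign=+1
I_A²/I_B² = (1/78)/(15/286) = 11/45

11/45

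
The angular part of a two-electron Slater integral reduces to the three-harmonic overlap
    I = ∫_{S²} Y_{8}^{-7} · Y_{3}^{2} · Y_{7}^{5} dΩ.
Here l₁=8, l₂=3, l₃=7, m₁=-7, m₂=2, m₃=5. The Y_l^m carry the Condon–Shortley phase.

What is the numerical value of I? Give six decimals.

Checks pass: Σm=0; 18 even; l₃=7∈[5,11].
(2·8+1)(2·3+1)(2·7+1) = 1785
Δ: 4! 12! 2! / 19! → 1/5290740
sum: t=1:−1/7257600 t=2:+1/2073600 t=3:−1/7257600 = 1/4838400
3j²(8 3 7; 0 0 0) = Δ·Π!·Σ² = 252/20995  (sign -1)
sum: t=3:−1/5748019200 t=4:+1/958003200 = 1/1149603840
3j²(8 3 7; -7 2 5) = Δ·Π!·Σ² = 125/5814  (sign +1)
combine: 4πI² = 1785·252/20995·125/5814 = 36750/79781
take √, sign -1: I = -0.19145821

-0.191458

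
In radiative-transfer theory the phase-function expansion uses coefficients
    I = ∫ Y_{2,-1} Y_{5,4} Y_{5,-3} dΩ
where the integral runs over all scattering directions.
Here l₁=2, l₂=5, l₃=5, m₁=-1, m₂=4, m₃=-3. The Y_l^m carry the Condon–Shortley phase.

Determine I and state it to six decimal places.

0.196098

Checks pass: Σm=0; 12 even; l₃=5∈[3,7].
(2·2+1)(2·5+1)(2·5+1) = 605
Δ: 2! 2! 8! / 13! → 1/38610
sum: t=0:+1/2880 t=1:−1/576 t=2:+1/2880 = -1/960
3j²(2 5 5; 0 0 0) = Δ·Π!·Σ² = 10/429  (sign +1)
sum: t=1:−1/80640 t=2:+1/10080 = 1/11520
3j²(2 5 5; -1 4 -3) = Δ·Π!·Σ² = 49/1430  (sign +1)
combine: 4πI² = 605·10/429·49/1430 = 245/507
take √, sign +1: I = 0.19609844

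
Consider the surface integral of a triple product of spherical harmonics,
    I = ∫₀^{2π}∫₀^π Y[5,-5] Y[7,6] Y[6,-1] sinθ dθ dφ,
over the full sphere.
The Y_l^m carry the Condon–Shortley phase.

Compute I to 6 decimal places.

0.126562

Checks pass: Σm=0; 18 even; l₃=6∈[2,12].
(2·5+1)(2·7+1)(2·6+1) = 2145
Δ: 6! 4! 8! / 19! → 1/174594420
sum: t=1:−1/4147200 t=2:+1/207360 t=3:−1/82944 t=4:+1/207360 t=5:−1/4147200 = -1/345600
3j²(5 7 6; 0 0 0) = Δ·Π!·Σ² = 420/46189  (sign -1)
sum: t=6:+1/87091200 = 1/87091200
3j²(5 7 6; -5 6 -1) = Δ·Π!·Σ² = 10/969  (sign -1)
combine: 4πI² = 2145·420/46189·10/969 = 21000/104329
take √, sign +1: I = 0.12656167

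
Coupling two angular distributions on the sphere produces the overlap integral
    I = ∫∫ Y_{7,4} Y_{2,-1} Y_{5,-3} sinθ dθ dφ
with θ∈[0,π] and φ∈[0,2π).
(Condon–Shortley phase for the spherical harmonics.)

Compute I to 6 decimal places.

0.252127

Rules hold: Σm=0, L=14 even, 5≤5≤9.
N = 15·5·11 = 825
Δ = 4!·10!·0!/15! = 1/15015
Racah Σ t=2..2: t=2:+1/57600 = 1/57600
⇒ 3j(7 2 5; 0 0 0)² = 21/715, sgn -1
Racah Σ t=1..1: t=1:−1/483840 = -1/483840
⇒ 3j(7 2 5; 4 -1 -3)² = 3/91, sgn -1
4πI² = N·(3j₀)²·(3jₘ)² = 135/169
I = +1·√(0.798817/4π) = 0.25212656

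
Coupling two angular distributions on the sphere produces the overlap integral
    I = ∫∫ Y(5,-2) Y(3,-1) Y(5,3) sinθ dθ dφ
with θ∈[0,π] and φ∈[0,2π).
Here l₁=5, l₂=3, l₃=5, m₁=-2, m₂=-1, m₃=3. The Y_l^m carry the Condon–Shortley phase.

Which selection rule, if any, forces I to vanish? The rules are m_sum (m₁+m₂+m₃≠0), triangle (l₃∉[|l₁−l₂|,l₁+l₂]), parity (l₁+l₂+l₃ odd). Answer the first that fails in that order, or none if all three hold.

parity

Σmᵢ = 0  ✓
l₃∈[|l₁−l₂|,l₁+l₂]=[2,8], have l₃=5  ✓
Σlᵢ = 13 ⇒ odd  ✗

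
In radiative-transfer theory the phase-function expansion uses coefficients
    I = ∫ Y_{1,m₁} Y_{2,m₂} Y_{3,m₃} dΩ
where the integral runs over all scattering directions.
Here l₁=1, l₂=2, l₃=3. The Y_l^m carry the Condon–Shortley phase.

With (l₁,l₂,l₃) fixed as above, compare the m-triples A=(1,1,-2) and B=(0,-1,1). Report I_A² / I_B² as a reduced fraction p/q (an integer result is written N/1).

5/4

Same 1,2,3: normalisation and zero-m 3j drop out of the ratio.
A: Δ: 0! 2! 4! / 7! → 1/105; sum: t=0:+1/12 = 1/12; 3j²(1 2 3; 1 1 -2) = Δ·Π!·Σ² = 2/21  (sign -1)
B: Δ: 0! 2! 4! / 7! → 1/105; sum: t=0:+1/6 = 1/6; 3j²(1 2 3; 0 -1 1) = Δ·Π!·Σ² = 8/105  (sign +1)
I_A²/I_B² = (2/21)/(8/105) = 5/4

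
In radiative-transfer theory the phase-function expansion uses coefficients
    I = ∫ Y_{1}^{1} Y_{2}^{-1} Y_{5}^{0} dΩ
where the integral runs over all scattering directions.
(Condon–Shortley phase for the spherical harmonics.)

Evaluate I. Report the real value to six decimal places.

l₃=5 ∉ [1,3] — triangle fails ⇒ I = 0

0.000000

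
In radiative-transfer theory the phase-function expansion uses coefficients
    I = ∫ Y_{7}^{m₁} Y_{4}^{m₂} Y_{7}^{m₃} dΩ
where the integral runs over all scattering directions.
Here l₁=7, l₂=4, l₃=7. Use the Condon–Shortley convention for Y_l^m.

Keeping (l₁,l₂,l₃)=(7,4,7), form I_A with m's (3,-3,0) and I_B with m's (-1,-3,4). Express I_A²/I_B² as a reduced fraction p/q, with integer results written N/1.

Shared (l₁,l₂,l₃)=(7,4,7): N and (l;000)² cancel in I_A²/I_B².
A: Δ = 4!·10!·4!/19! = 1/58198140; Racah Σ t=0..1: t=0:+1/2488320 t=1:−1/4354560 = 1/5806080; ⇒ 3j(7 4 7; 3 -3 0)² = 525/92378, sgn -1
B: Δ = 4!·10!·4!/19! = 1/58198140; Racah Σ t=0..1: t=0:+1/11612160 t=1:−1/4354560 = -1/6967296; ⇒ 3j(7 4 7; -1 -3 4)² = 625/50388, sgn +1
I_A²/I_B² = (525/92378)/(625/50388) = 126/275

126/275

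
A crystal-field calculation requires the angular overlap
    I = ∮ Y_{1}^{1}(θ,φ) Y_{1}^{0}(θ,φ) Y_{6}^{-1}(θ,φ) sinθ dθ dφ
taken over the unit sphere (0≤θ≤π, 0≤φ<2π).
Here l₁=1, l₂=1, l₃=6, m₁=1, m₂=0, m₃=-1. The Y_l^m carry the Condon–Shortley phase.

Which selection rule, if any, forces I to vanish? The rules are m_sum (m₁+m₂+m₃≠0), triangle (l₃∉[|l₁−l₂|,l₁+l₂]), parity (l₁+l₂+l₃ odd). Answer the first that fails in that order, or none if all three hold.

m₁+m₂+m₃ = 1 + 0 − 1 = 0  ✓
triangle: |1−1|=0 ≤ l₃=6 ≤ 1+1=2  ✗
parity: l₁+l₂+l₃ = 8 is even

triangle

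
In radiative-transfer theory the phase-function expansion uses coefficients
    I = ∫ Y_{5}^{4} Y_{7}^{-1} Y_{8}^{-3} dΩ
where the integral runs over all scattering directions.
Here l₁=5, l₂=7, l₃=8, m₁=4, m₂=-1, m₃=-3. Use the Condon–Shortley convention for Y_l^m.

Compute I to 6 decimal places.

Checks pass: Σm=0; 20 even; l₃=8∈[2,12].
(2·5+1)(2·7+1)(2·8+1) = 2805
Δ: 4! 6! 10! / 21! → 1/814773960
sum: t=0:+1/87091200 t=1:−1/4976640 t=2:+1/2073600 t=3:−1/4976640 t=4:+1/87091200 = 1/9676800
3j²(5 7 8; 0 0 0) = Δ·Π!·Σ² = 360/46189  (sign +1)
sum: t=0:+1/49766400 t=1:−1/62208000 = 1/248832000
3j²(5 7 8; 4 -1 -3) = Δ·Π!·Σ² = 21/20995  (sign -1)
combine: 4πI² = 2805·360/46189·21/20995 = 22680/1037153
take √, sign -1: I = -0.04171528

-0.041715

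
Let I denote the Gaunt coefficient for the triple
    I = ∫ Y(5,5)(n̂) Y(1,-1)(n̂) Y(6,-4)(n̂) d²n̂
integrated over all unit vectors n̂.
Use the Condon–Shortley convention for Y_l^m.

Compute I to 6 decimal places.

0.040859

m-sum 0 ✓  L=12 even ✓  4≤6≤6 ✓
Π(2lᵢ+1) = 11×3×13 = 429
triangle coeff Δ(5,1,6) = 1/858
Σ_t [0,0]: t=0:+1/14400 = 1/14400
(3j)²=6/143 [(5 1 6; 0 0 0)], sign=+1
Σ_t [0,0]: t=0:+1/7257600 = 1/7257600
(3j)²=1/858 [(5 1 6; 5 -1 -4)], sign=+1
⇒ 4πI² = 3/143
I = (+1)√(3/143/(4π)) = 0.04085899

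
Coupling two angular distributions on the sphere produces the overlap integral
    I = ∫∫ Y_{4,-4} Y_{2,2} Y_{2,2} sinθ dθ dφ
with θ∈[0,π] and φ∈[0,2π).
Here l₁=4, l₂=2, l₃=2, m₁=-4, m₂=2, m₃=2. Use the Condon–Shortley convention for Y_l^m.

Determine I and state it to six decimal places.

0.337168

m-sum 0 ✓  L=8 even ✓  2≤2≤6 ✓
Π(2lᵢ+1) = 9×5×5 = 225
triangle coeff Δ(4,2,2) = 1/630
Σ_t [2,2]: t=2:+1/16 = 1/16
(3j)²=2/35 [(4 2 2; 0 0 0)], sign=+1
Σ_t [4,4]: t=4:+1/576 = 1/576
(3j)²=1/9 [(4 2 2; -4 2 2)], sign=+1
⇒ 4πI² = 10/7
I = (+1)√(10/7/(4π)) = 0.33716777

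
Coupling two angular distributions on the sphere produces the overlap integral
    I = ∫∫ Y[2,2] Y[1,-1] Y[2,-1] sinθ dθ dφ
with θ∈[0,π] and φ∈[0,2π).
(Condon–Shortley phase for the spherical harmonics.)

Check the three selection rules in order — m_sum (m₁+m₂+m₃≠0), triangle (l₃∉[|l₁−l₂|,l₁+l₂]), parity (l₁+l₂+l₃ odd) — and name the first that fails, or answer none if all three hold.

azimuthal sum: 2 − 1 − 1 = 0  ✓
1 ≤ 2 ≤ 3 (triangle on l)  ✓
L = 2 + 1 + 2 = 5 (odd)  ✗

parity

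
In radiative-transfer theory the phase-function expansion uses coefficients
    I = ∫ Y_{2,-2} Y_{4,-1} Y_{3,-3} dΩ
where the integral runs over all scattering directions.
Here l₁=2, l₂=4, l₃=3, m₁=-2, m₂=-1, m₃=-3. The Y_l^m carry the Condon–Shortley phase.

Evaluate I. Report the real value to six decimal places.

0.000000

-2 − 1 − 3 = -6 ≠ 0: azimuthal integral kills it; I = 0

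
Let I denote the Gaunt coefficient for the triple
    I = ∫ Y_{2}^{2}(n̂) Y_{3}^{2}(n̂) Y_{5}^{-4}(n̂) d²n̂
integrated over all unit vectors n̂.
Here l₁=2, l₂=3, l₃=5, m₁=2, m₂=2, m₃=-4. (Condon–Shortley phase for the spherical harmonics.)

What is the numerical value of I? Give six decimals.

0.268967

Checks pass: Σm=0; 10 even; l₃=5∈[1,5].
(2·2+1)(2·3+1)(2·5+1) = 385
Δ: 0! 4! 6! / 11! → 1/2310
sum: t=0:+1/144 = 1/144
3j²(2 3 5; 0 0 0) = Δ·Π!·Σ² = 10/231  (sign -1)
sum: t=0:+1/2880 = 1/2880
3j²(2 3 5; 2 2 -4) = Δ·Π!·Σ² = 3/55  (sign -1)
combine: 4πI² = 385·10/231·3/55 = 10/11
take √, sign +1: I = 0.26896683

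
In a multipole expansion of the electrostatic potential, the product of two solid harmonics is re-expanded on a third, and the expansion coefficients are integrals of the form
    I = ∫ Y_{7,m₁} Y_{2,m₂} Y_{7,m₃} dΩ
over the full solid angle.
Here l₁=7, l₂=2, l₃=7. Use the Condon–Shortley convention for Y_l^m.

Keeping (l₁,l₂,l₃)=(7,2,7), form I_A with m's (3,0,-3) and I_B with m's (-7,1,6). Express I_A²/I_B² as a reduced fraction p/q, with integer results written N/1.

841/3549

Shared (l₁,l₂,l₃)=(7,2,7): N and (l;000)² cancel in I_A²/I_B².
A: Δ = 2!·12!·2!/17! = 1/185640; Racah Σ t=0..2: t=0:+1/3870720 t=1:−1/2177280 t=2:+1/29030400 = -29/174182400; ⇒ 3j(7 2 7; 3 0 -3)² = 841/185640, sgn -1
B: Δ = 2!·12!·2!/17! = 1/185640; Racah Σ t=2..2: t=2:+1/958003200 = 1/958003200; ⇒ 3j(7 2 7; -7 1 6)² = 13/680, sgn -1
I_A²/I_B² = (841/185640)/(13/680) = 841/3549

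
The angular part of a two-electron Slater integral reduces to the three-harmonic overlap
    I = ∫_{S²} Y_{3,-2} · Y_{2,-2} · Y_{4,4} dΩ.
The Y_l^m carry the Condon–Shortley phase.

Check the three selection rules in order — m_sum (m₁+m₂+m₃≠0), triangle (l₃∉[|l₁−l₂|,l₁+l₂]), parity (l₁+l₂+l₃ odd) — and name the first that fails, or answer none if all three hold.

parity

azimuthal sum: -2 − 2 + 4 = 0  ✓
1 ≤ 4 ≤ 5 (triangle on l)  ✓
L = 3 + 2 + 4 = 9 (odd)  ✗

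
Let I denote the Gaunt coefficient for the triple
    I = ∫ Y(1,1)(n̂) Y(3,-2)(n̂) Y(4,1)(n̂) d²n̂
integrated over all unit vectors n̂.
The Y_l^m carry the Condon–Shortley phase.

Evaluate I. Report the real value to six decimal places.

m-sum 0 ✓  L=8 even ✓  2≤4≤4 ✓
Π(2lᵢ+1) = 3×7×9 = 189
triangle coeff Δ(1,3,4) = 1/252
Σ_t [0,0]: t=0:+1/36 = 1/36
(3j)²=4/63 [(1 3 4; 0 0 0)], sign=+1
Σ_t [0,0]: t=0:+1/240 = 1/240
(3j)²=1/84 [(1 3 4; 1 -2 1)], sign=-1
⇒ 4πI² = 1/7
I = (-1)√(1/7/(4π)) = -0.10662181

-0.106622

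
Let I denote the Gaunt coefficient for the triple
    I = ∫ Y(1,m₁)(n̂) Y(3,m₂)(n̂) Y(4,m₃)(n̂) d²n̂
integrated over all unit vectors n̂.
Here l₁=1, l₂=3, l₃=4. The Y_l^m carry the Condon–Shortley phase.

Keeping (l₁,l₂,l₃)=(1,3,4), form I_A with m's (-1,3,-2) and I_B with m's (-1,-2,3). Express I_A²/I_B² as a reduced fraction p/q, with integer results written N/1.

l's match ⇒ only the (l;m) 3-j factors differ between A and B.
A: triangle coeff Δ(1,3,4) = 1/252; Σ_t [0,0]: t=0:+1/1440 = 1/1440; (3j)²=1/252 [(1 3 4; -1 3 -2)], sign=+1
B: triangle coeff Δ(1,3,4) = 1/252; Σ_t [0,0]: t=0:+1/240 = 1/240; (3j)²=1/12 [(1 3 4; -1 -2 3)], sign=-1
I_A²/I_B² = (1/252)/(1/12) = 1/21

1/21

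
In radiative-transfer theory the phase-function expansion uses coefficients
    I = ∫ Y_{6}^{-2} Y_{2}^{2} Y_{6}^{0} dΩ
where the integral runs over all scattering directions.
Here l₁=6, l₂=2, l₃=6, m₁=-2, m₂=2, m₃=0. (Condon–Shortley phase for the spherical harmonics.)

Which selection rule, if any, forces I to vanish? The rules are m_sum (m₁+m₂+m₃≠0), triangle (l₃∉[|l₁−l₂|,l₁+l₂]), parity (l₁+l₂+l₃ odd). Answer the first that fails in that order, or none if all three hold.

m₁+m₂+m₃ = -2 + 2 + 0 = 0  ✓
triangle: |6−2|=4 ≤ l₃=6 ≤ 6+2=8  ✓
parity: l₁+l₂+l₃ = 14 is even  ✓

none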